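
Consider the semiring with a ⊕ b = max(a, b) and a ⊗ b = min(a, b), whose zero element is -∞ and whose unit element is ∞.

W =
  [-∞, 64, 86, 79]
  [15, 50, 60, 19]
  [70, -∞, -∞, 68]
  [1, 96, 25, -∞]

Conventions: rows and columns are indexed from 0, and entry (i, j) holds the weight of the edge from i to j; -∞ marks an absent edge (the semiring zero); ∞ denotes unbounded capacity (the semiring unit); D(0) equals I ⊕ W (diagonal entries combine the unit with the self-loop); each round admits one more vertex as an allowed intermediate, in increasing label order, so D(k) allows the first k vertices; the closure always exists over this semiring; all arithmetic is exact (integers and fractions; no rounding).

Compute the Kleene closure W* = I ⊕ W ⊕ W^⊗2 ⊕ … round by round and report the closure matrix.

D(0):
  [∞, 64, 86, 79]
  [15, ∞, 60, 19]
  [70, -∞, ∞, 68]
  [1, 96, 25, ∞]
D(1):
  [∞, 64, 86, 79]
  [15, ∞, 60, 19]
  [70, 64, ∞, 70]
  [1, 96, 25, ∞]
D(2):
  [∞, 64, 86, 79]
  [15, ∞, 60, 19]
  [70, 64, ∞, 70]
  [15, 96, 60, ∞]
D(3):
  [∞, 64, 86, 79]
  [60, ∞, 60, 60]
  [70, 64, ∞, 70]
  [60, 96, 60, ∞]
D(4):
  [∞, 79, 86, 79]
  [60, ∞, 60, 60]
  [70, 70, ∞, 70]
  [60, 96, 60, ∞]
Answer: W* = [[∞, 79, 86, 79], [60, ∞, 60, 60], [70, 70, ∞, 70], [60, 96, 60, ∞]]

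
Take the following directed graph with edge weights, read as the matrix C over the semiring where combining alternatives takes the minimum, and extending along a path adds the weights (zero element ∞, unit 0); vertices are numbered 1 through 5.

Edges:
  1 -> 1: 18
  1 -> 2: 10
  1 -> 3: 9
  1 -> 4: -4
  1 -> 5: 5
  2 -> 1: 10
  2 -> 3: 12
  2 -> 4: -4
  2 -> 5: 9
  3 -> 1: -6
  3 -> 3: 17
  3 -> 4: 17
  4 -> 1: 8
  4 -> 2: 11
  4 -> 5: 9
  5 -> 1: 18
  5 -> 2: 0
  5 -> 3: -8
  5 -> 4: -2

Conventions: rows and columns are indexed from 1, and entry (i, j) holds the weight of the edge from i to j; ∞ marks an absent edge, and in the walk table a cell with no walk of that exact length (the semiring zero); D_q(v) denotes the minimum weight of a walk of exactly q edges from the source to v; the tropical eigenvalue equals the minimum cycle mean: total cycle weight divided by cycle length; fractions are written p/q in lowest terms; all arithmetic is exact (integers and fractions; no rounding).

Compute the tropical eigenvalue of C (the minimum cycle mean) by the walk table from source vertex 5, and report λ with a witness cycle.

q=0: [∞, ∞, ∞, ∞, 0]
q=1: [18, 0, -8, -2, ∞]
q=2: [-14, 9, 9, -4, 7]
q=3: [3, -4, -5, -18, -9]
q=4: [-11, -9, -17, -11, -9]
q=5: [-23, -9, -17, -15, -6]
Optimal cycle mean attained by: cycle 1->5->3->1, total 5 + (-8) + (-6), length 3.
Answer: λ = -3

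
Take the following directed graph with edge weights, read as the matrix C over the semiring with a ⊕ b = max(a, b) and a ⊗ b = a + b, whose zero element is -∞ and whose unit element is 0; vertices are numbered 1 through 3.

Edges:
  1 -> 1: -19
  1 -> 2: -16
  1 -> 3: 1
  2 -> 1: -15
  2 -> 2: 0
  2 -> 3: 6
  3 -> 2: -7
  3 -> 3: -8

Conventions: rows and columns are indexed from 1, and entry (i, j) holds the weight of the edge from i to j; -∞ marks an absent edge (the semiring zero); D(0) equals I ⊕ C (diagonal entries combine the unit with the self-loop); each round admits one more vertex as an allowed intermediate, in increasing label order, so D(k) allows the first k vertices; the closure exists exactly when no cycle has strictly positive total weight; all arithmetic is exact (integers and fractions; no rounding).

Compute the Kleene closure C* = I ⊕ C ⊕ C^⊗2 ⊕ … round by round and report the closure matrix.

D(0):
  [0, -16, 1]
  [-15, 0, 6]
  [-∞, -7, 0]
D(1):
  [0, -16, 1]
  [-15, 0, 6]
  [-∞, -7, 0]
D(2):
  [0, -16, 1]
  [-15, 0, 6]
  [-22, -7, 0]
D(3):
  [0, -6, 1]
  [-15, 0, 6]
  [-22, -7, 0]
Answer: C* = [[0, -6, 1], [-15, 0, 6], [-22, -7, 0]]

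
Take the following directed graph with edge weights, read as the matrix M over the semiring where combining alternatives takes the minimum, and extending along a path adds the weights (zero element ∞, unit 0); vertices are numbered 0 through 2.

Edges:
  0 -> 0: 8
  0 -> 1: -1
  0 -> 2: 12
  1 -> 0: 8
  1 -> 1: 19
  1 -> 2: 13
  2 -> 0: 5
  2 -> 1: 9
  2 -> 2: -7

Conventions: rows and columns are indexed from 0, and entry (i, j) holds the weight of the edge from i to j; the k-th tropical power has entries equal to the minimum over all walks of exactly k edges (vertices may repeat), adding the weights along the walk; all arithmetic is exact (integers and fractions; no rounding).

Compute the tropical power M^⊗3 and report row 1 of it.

M^⊗2:
  [7, 7, 5]
  [16, 7, 6]
  [-2, 2, -14]
M^⊗3:
  [10, 6, -2]
  [11, 15, -1]
  [-9, -5, -21]
Answer: row 1 of M^⊗3 = [11, 15, -1]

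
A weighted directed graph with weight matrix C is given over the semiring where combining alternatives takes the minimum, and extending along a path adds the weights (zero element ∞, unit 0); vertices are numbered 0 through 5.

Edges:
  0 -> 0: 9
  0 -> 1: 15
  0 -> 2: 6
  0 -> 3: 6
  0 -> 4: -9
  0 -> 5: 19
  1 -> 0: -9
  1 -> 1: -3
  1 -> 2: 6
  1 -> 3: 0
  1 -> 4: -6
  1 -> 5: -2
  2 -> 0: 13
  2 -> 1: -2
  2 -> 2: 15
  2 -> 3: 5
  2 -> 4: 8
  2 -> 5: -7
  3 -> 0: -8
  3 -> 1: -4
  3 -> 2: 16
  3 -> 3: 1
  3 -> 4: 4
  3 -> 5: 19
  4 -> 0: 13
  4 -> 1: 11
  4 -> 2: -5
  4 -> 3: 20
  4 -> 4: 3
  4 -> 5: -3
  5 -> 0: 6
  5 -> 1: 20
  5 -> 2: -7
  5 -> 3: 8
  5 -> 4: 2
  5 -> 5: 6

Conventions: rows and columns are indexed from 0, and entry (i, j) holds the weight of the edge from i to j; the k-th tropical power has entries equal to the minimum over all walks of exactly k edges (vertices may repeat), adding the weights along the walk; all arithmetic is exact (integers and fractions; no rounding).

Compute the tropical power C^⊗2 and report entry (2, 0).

C^⊗2:
  [-2, 2, -14, 7, -6, -12]
  [-12, -6, -11, -3, -18, -9]
  [-11, -5, -14, -2, -8, -4]
  [-13, -7, -2, -4, -17, -6]
  [2, -7, -10, 0, -1, -12]
  [0, -9, -3, -2, -3, -14]
Key observation: the optimum is the walk 2->1->0, with weight (-2) + (-9) = -11.
Optimal value attained by: walk 2->1->0.
Answer: (C^⊗2)[2][0] = -11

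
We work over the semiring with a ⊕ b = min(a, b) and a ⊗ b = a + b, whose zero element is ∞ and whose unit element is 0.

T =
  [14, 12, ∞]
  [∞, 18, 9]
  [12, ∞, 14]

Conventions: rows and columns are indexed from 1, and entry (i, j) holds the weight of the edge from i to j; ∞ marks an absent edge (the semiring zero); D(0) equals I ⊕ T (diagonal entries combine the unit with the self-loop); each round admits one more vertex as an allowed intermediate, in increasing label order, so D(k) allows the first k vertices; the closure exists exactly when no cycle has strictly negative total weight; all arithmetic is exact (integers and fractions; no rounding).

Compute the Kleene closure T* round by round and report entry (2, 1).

D(0):
  [0, 12, ∞]
  [∞, 0, 9]
  [12, ∞, 0]
D(1):
  [0, 12, ∞]
  [∞, 0, 9]
  [12, 24, 0]
D(2):
  [0, 12, 21]
  [∞, 0, 9]
  [12, 24, 0]
D(3):
  [0, 12, 21]
  [21, 0, 9]
  [12, 24, 0]
Answer: T*[2][1] = 21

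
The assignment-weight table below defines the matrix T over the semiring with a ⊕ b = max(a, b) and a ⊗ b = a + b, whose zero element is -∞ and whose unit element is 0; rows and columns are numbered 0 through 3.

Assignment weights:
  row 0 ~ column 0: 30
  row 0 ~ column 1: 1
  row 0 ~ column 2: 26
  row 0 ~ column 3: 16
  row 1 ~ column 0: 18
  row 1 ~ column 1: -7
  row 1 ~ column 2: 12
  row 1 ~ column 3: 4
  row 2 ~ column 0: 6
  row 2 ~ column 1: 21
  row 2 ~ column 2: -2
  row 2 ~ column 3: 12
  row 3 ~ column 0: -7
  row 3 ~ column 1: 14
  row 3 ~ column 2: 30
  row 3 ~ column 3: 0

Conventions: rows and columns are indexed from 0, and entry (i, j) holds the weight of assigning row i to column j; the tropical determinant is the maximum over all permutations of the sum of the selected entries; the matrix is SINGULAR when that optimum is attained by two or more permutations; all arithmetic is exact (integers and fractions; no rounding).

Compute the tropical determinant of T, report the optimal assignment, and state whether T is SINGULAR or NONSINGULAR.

σ = (0, 1, 2, 3): 30 + (-7) + (-2) + 0 = 21
σ = (0, 1, 3, 2): 30 + (-7) + 12 + 30 = 65
σ = (0, 2, 1, 3): 30 + 12 + 21 + 0 = 63
σ = (0, 2, 3, 1): 30 + 12 + 12 + 14 = 68
σ = (0, 3, 1, 2): 30 + 4 + 21 + 30 = 85
σ = (0, 3, 2, 1): 30 + 4 + (-2) + 14 = 46
σ = (1, 0, 2, 3): 1 + 18 + (-2) + 0 = 17
σ = (1, 0, 3, 2): 1 + 18 + 12 + 30 = 61
σ = (1, 2, 0, 3): 1 + 12 + 6 + 0 = 19
σ = (1, 2, 3, 0): 1 + 12 + 12 + (-7) = 18
σ = (1, 3, 0, 2): 1 + 4 + 6 + 30 = 41
σ = (1, 3, 2, 0): 1 + 4 + (-2) + (-7) = -4
σ = (2, 0, 1, 3): 26 + 18 + 21 + 0 = 65
σ = (2, 0, 3, 1): 26 + 18 + 12 + 14 = 70
σ = (2, 1, 0, 3): 26 + (-7) + 6 + 0 = 25
σ = (2, 1, 3, 0): 26 + (-7) + 12 + (-7) = 24
σ = (2, 3, 0, 1): 26 + 4 + 6 + 14 = 50
σ = (2, 3, 1, 0): 26 + 4 + 21 + (-7) = 44
σ = (3, 0, 1, 2): 16 + 18 + 21 + 30 = 85
σ = (3, 0, 2, 1): 16 + 18 + (-2) + 14 = 46
σ = (3, 1, 0, 2): 16 + (-7) + 6 + 30 = 45
σ = (3, 1, 2, 0): 16 + (-7) + (-2) + (-7) = 0
σ = (3, 2, 0, 1): 16 + 12 + 6 + 14 = 48
σ = (3, 2, 1, 0): 16 + 12 + 21 + (-7) = 42
Optimal value attained by: σ = (0, 3, 1, 2).
Answer: det⊕(T) = 85; verdict: SINGULAR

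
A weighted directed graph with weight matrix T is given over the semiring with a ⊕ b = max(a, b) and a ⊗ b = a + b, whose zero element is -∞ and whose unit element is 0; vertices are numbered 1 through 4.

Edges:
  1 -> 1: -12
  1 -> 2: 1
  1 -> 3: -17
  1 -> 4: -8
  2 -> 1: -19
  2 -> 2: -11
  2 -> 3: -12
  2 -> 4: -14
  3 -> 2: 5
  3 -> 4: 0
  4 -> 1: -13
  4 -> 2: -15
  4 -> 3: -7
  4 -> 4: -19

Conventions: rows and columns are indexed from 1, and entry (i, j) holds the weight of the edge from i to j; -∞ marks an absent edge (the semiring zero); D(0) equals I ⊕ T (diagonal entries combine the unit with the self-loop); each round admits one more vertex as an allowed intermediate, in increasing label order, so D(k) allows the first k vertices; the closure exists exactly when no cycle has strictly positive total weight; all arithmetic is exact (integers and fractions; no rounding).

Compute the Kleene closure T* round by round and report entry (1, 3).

D(0):
  [0, 1, -17, -8]
  [-19, 0, -12, -14]
  [-∞, 5, 0, 0]
  [-13, -15, -7, 0]
D(1):
  [0, 1, -17, -8]
  [-19, 0, -12, -14]
  [-∞, 5, 0, 0]
  [-13, -12, -7, 0]
D(2):
  [0, 1, -11, -8]
  [-19, 0, -12, -14]
  [-14, 5, 0, 0]
  [-13, -12, -7, 0]
D(3):
  [0, 1, -11, -8]
  [-19, 0, -12, -12]
  [-14, 5, 0, 0]
  [-13, -2, -7, 0]
D(4):
  [0, 1, -11, -8]
  [-19, 0, -12, -12]
  [-13, 5, 0, 0]
  [-13, -2, -7, 0]
Answer: T*[1][3] = -11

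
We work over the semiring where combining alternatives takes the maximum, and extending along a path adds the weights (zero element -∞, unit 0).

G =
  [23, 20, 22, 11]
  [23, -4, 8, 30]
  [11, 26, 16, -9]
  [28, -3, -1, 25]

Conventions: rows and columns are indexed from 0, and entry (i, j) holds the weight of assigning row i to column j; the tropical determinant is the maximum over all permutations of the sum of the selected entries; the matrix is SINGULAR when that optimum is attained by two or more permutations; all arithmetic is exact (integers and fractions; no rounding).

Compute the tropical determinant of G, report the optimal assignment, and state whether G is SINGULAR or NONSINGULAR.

σ = (0, 1, 2, 3): 23 + (-4) + 16 + 25 = 60
σ = (0, 1, 3, 2): 23 + (-4) + (-9) + (-1) = 9
σ = (0, 2, 1, 3): 23 + 8 + 26 + 25 = 82
σ = (0, 2, 3, 1): 23 + 8 + (-9) + (-3) = 19
σ = (0, 3, 1, 2): 23 + 30 + 26 + (-1) = 78
σ = (0, 3, 2, 1): 23 + 30 + 16 + (-3) = 66
σ = (1, 0, 2, 3): 20 + 23 + 16 + 25 = 84
σ = (1, 0, 3, 2): 20 + 23 + (-9) + (-1) = 33
σ = (1, 2, 0, 3): 20 + 8 + 11 + 25 = 64
σ = (1, 2, 3, 0): 20 + 8 + (-9) + 28 = 47
σ = (1, 3, 0, 2): 20 + 30 + 11 + (-1) = 60
σ = (1, 3, 2, 0): 20 + 30 + 16 + 28 = 94
σ = (2, 0, 1, 3): 22 + 23 + 26 + 25 = 96
σ = (2, 0, 3, 1): 22 + 23 + (-9) + (-3) = 33
σ = (2, 1, 0, 3): 22 + (-4) + 11 + 25 = 54
σ = (2, 1, 3, 0): 22 + (-4) + (-9) + 28 = 37
σ = (2, 3, 0, 1): 22 + 30 + 11 + (-3) = 60
σ = (2, 3, 1, 0): 22 + 30 + 26 + 28 = 106
σ = (3, 0, 1, 2): 11 + 23 + 26 + (-1) = 59
σ = (3, 0, 2, 1): 11 + 23 + 16 + (-3) = 47
σ = (3, 1, 0, 2): 11 + (-4) + 11 + (-1) = 17
σ = (3, 1, 2, 0): 11 + (-4) + 16 + 28 = 51
σ = (3, 2, 0, 1): 11 + 8 + 11 + (-3) = 27
σ = (3, 2, 1, 0): 11 + 8 + 26 + 28 = 73
Optimal value attained by: σ = (2, 3, 1, 0).
Answer: det⊕(G) = 106; verdict: NONSINGULAR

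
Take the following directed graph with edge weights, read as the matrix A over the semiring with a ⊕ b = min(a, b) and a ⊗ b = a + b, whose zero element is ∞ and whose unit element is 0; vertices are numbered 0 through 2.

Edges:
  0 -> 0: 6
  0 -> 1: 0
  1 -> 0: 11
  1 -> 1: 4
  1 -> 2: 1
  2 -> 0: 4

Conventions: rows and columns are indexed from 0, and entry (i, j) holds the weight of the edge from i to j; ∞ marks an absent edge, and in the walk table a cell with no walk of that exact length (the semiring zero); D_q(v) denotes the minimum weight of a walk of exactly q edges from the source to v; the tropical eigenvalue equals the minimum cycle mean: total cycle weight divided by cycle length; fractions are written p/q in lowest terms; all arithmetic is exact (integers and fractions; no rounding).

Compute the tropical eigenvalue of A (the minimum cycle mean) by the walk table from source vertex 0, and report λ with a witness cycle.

q=0: [0, ∞, ∞]
q=1: [6, 0, ∞]
q=2: [11, 4, 1]
q=3: [5, 8, 5]
Optimal cycle mean attained by: cycle 0->1->2->0, total 0 + 1 + 4, length 3.
Answer: λ = 5/3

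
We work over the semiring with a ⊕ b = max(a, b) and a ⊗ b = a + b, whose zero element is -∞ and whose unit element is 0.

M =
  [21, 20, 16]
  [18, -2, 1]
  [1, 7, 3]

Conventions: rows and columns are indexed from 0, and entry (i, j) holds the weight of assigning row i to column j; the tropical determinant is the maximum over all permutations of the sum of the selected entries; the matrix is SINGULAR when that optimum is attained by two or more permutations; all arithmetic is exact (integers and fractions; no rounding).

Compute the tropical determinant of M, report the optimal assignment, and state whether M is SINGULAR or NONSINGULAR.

σ = (0, 1, 2): 21 + (-2) + 3 = 22
σ = (0, 2, 1): 21 + 1 + 7 = 29
σ = (1, 0, 2): 20 + 18 + 3 = 41
σ = (1, 2, 0): 20 + 1 + 1 = 22
σ = (2, 0, 1): 16 + 18 + 7 = 41
σ = (2, 1, 0): 16 + (-2) + 1 = 15
Optimal value attained by: σ = (1, 0, 2).
Answer: det⊕(M) = 41; verdict: SINGULAR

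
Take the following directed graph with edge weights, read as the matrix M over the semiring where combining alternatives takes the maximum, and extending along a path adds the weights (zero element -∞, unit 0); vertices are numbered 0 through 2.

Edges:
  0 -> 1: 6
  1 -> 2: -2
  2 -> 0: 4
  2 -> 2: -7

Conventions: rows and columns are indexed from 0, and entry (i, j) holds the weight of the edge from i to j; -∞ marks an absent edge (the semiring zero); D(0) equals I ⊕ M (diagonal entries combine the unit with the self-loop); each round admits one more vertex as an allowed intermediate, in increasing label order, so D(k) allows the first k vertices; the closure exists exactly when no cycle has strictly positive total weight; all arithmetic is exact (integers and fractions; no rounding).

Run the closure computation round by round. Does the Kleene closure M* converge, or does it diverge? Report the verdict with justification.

D(0):
  [0, 6, -∞]
  [-∞, 0, -2]
  [4, -∞, 0]
D(1):
  [0, 6, -∞]
  [-∞, 0, -2]
  [4, 10, 0]
Detection: at round 2, diagonal entry (2, 2) turns strictly positive.
Key observation: the cycle 2->0->1->2 has total weight 4 + 6 + (-2), which is strictly positive.
Answer: DIVERGES — positive cycle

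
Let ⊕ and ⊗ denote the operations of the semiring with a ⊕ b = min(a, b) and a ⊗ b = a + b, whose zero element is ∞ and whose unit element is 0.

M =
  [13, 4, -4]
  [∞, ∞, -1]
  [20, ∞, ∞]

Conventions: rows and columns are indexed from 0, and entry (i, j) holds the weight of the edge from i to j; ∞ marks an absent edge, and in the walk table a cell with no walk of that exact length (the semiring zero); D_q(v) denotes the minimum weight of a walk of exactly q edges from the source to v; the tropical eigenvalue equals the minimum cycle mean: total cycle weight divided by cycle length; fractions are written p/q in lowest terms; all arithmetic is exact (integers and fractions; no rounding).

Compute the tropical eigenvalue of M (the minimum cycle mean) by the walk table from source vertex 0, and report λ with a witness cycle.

q=0: [0, ∞, ∞]
q=1: [13, 4, -4]
q=2: [16, 17, 3]
q=3: [23, 20, 12]
Optimal cycle mean attained by: cycle 0->1->2->0, total 4 + (-1) + 20, length 3.
Answer: λ = 23/3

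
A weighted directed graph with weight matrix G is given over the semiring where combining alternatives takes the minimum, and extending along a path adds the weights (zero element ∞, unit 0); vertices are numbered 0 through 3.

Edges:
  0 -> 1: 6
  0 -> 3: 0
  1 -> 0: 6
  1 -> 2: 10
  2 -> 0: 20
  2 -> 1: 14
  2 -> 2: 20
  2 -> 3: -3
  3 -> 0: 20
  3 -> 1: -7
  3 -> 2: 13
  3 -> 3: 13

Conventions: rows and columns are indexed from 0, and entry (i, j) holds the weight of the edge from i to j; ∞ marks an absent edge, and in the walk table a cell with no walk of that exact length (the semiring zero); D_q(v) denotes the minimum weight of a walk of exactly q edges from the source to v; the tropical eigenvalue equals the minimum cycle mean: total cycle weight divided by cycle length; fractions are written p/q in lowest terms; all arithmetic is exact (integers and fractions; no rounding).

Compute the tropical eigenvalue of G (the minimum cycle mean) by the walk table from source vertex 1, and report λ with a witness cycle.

q=0: [∞, 0, ∞, ∞]
q=1: [6, ∞, 10, ∞]
q=2: [30, 12, 30, 6]
q=3: [18, -1, 19, 19]
q=4: [5, 12, 9, 16]
Optimal cycle mean attained by: cycle 0->3->1->0, total 0 + (-7) + 6, length 3.
Answer: λ = -1/3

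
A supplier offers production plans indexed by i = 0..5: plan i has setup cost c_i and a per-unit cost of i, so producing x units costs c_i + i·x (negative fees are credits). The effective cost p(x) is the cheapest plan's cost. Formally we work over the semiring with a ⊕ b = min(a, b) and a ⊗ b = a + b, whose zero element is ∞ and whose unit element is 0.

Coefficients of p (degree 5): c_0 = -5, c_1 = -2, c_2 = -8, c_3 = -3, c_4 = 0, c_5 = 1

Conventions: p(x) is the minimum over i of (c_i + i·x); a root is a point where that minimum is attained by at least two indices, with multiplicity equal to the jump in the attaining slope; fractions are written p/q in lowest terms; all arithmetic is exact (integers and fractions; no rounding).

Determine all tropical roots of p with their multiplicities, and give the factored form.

hull edge (i=0, c=-5) to (i=2, c=-8): slope -3/2, span 2
hull edge (i=2, c=-8) to (i=5, c=1): slope 3, span 3
Factored form: p(x) = 1 ⊗ (x ⊕ (-3)) ⊗ (x ⊕ (-3)) ⊗ (x ⊕ (-3)) ⊗ (x ⊕ 3/2) ⊗ (x ⊕ 3/2)
Answer: roots = -3 (mult 3), 3/2 (mult 2)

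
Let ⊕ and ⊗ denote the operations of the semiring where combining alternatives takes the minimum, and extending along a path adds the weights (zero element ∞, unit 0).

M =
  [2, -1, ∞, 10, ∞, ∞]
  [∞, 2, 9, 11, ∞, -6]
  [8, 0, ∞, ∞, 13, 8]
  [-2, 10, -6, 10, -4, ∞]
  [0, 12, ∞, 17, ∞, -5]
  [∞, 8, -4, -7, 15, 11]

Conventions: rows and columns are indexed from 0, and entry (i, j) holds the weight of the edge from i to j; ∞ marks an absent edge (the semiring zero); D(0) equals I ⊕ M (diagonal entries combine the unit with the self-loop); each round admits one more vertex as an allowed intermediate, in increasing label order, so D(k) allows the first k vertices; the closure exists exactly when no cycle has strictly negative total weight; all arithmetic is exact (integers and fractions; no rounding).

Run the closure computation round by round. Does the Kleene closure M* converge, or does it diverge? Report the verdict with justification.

D(0):
  [0, -1, ∞, 10, ∞, ∞]
  [∞, 0, 9, 11, ∞, -6]
  [8, 0, 0, ∞, 13, 8]
  [-2, 10, -6, 0, -4, ∞]
  [0, 12, ∞, 17, 0, -5]
  [∞, 8, -4, -7, 15, 0]
D(1):
  [0, -1, ∞, 10, ∞, ∞]
  [∞, 0, 9, 11, ∞, -6]
  [8, 0, 0, 18, 13, 8]
  [-2, -3, -6, 0, -4, ∞]
  [0, -1, ∞, 10, 0, -5]
  [∞, 8, -4, -7, 15, 0]
D(2):
  [0, -1, 8, 10, ∞, -7]
  [∞, 0, 9, 11, ∞, -6]
  [8, 0, 0, 11, 13, -6]
  [-2, -3, -6, 0, -4, -9]
  [0, -1, 8, 10, 0, -7]
  [∞, 8, -4, -7, 15, 0]
Detection: at round 3, diagonal entry (5, 5) turns strictly negative.
Key observation: the cycle 5->2->0->1->5 has total weight (-4) + 8 + (-1) + (-6), which is strictly negative.
Answer: DIVERGES — negative cycle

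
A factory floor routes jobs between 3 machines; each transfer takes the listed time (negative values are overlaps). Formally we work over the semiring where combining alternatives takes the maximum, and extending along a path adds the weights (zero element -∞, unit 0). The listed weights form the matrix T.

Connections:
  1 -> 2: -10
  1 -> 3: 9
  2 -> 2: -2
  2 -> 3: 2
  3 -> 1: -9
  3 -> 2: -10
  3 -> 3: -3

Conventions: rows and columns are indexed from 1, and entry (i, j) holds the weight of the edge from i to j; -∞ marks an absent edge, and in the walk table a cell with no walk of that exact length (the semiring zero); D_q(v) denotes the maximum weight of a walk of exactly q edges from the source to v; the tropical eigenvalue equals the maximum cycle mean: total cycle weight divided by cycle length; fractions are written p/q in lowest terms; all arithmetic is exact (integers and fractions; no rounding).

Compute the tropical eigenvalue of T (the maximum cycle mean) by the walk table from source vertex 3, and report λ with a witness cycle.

q=0: [-∞, -∞, 0]
q=1: [-9, -10, -3]
q=2: [-12, -12, 0]
q=3: [-9, -10, -3]
Optimal cycle mean attained by: cycle 1->3->1, total 9 + (-9), length 2.
Answer: λ = 0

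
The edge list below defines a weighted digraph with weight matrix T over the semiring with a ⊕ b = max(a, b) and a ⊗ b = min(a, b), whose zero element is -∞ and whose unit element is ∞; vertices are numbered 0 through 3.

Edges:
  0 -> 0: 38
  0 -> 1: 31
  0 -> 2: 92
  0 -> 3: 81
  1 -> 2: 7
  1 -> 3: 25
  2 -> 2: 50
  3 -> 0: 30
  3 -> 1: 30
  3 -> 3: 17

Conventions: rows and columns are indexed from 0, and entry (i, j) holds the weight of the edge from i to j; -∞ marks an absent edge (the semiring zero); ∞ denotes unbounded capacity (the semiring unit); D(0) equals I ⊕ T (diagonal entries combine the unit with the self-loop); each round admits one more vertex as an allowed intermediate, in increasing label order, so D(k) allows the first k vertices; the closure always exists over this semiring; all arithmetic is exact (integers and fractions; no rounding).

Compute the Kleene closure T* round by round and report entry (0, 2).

D(0):
  [∞, 31, 92, 81]
  [-∞, ∞, 7, 25]
  [-∞, -∞, ∞, -∞]
  [30, 30, -∞, ∞]
D(1):
  [∞, 31, 92, 81]
  [-∞, ∞, 7, 25]
  [-∞, -∞, ∞, -∞]
  [30, 30, 30, ∞]
D(2):
  [∞, 31, 92, 81]
  [-∞, ∞, 7, 25]
  [-∞, -∞, ∞, -∞]
  [30, 30, 30, ∞]
D(3):
  [∞, 31, 92, 81]
  [-∞, ∞, 7, 25]
  [-∞, -∞, ∞, -∞]
  [30, 30, 30, ∞]
D(4):
  [∞, 31, 92, 81]
  [25, ∞, 25, 25]
  [-∞, -∞, ∞, -∞]
  [30, 30, 30, ∞]
Answer: T*[0][2] = 92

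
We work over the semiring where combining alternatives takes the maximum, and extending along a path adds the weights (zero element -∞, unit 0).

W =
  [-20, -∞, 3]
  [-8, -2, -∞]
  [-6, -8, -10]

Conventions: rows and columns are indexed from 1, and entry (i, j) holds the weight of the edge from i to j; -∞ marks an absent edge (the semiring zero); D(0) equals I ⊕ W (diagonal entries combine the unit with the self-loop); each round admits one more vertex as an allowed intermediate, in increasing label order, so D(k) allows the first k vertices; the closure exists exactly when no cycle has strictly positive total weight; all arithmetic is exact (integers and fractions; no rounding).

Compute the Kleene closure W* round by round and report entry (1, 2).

D(0):
  [0, -∞, 3]
  [-8, 0, -∞]
  [-6, -8, 0]
D(1):
  [0, -∞, 3]
  [-8, 0, -5]
  [-6, -8, 0]
D(2):
  [0, -∞, 3]
  [-8, 0, -5]
  [-6, -8, 0]
D(3):
  [0, -5, 3]
  [-8, 0, -5]
  [-6, -8, 0]
Answer: W*[1][2] = -5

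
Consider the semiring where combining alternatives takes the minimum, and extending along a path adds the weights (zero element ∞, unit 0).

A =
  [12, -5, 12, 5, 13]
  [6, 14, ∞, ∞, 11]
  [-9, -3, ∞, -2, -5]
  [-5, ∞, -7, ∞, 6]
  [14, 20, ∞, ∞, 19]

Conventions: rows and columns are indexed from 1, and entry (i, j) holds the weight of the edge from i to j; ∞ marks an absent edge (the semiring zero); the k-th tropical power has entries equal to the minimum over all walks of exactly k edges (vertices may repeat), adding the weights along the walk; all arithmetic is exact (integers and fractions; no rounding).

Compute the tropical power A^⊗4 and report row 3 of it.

A^⊗2:
  [0, 7, -2, 10, 6]
  [18, 1, 18, 11, 19]
  [-7, -14, -9, -4, 4]
  [-16, -10, 7, -9, -12]
  [26, 9, 26, 19, 27]
A^⊗3:
  [-11, -5, 3, -4, -7]
  [6, 13, 4, 16, 12]
  [-18, -12, -11, -11, -14]
  [-14, -21, -16, -11, -3]
  [14, 21, 12, 24, 20]
A^⊗4:
  [-9, -16, -11, -6, -2]
  [-5, 1, 9, 2, -1]
  [-20, -23, -18, -13, -16]
  [-25, -19, -18, -18, -21]
  [3, 9, 17, 10, 7]
Answer: row 3 of A^⊗4 = [-20, -23, -18, -13, -16]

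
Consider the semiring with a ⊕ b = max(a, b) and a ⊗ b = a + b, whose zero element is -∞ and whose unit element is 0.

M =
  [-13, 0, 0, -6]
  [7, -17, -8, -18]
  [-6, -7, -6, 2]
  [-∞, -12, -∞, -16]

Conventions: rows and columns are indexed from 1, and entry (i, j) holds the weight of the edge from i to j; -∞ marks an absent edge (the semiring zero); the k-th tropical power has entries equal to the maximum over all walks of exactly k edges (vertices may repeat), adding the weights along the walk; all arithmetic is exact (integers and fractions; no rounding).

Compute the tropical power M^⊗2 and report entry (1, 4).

M^⊗2:
  [7, -7, -6, 2]
  [-6, 7, 7, 1]
  [0, -6, -6, -4]
  [-5, -28, -20, -30]
Key observation: the optimum is the walk 1->3->4, with weight 0 + 2 = 2.
Optimal value attained by: walk 1->3->4.
Answer: (M^⊗2)[1][4] = 2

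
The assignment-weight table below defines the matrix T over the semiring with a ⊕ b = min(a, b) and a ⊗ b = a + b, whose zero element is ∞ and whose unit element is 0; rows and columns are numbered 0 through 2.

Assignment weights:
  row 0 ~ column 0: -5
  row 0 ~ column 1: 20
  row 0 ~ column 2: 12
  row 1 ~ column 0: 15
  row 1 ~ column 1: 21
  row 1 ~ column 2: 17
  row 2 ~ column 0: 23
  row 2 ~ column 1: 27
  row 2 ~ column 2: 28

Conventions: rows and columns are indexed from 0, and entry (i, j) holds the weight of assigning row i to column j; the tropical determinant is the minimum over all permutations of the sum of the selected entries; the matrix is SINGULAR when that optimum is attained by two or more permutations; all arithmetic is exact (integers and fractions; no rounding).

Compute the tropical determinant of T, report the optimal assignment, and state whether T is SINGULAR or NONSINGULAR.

σ = (0, 1, 2): (-5) + 21 + 28 = 44
σ = (0, 2, 1): (-5) + 17 + 27 = 39
σ = (1, 0, 2): 20 + 15 + 28 = 63
σ = (1, 2, 0): 20 + 17 + 23 = 60
σ = (2, 0, 1): 12 + 15 + 27 = 54
σ = (2, 1, 0): 12 + 21 + 23 = 56
Optimal value attained by: σ = (0, 2, 1).
Answer: det⊕(T) = 39; verdict: NONSINGULAR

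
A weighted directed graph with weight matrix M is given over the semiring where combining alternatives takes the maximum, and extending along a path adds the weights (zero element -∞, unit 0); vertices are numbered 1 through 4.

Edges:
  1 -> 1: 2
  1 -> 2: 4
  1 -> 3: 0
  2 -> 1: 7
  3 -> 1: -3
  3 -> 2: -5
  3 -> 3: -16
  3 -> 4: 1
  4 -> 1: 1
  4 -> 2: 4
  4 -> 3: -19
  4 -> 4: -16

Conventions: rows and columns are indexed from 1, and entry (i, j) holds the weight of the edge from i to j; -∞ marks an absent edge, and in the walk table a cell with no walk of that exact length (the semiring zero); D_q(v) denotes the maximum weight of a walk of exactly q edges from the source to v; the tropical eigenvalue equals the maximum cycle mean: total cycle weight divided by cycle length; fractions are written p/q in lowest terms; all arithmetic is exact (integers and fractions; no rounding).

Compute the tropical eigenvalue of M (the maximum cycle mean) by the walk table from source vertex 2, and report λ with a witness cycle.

q=0: [-∞, 0, -∞, -∞]
q=1: [7, -∞, -∞, -∞]
q=2: [9, 11, 7, -∞]
q=3: [18, 13, 9, 8]
q=4: [20, 22, 18, 10]
Optimal cycle mean attained by: cycle 1->2->1, total 4 + 7, length 2.
Answer: λ = 11/2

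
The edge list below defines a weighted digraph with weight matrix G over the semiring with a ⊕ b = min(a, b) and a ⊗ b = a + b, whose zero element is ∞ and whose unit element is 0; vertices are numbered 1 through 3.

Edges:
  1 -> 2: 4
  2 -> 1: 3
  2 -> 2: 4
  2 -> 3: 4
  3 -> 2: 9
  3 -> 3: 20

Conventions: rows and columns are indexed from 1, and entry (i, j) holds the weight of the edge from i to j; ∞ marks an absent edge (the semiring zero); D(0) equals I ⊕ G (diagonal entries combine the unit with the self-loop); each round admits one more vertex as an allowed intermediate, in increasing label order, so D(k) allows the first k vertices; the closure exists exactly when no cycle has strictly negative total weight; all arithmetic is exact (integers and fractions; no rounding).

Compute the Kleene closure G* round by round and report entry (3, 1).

D(0):
  [0, 4, ∞]
  [3, 0, 4]
  [∞, 9, 0]
D(1):
  [0, 4, ∞]
  [3, 0, 4]
  [∞, 9, 0]
D(2):
  [0, 4, 8]
  [3, 0, 4]
  [12, 9, 0]
D(3):
  [0, 4, 8]
  [3, 0, 4]
  [12, 9, 0]
Answer: G*[3][1] = 12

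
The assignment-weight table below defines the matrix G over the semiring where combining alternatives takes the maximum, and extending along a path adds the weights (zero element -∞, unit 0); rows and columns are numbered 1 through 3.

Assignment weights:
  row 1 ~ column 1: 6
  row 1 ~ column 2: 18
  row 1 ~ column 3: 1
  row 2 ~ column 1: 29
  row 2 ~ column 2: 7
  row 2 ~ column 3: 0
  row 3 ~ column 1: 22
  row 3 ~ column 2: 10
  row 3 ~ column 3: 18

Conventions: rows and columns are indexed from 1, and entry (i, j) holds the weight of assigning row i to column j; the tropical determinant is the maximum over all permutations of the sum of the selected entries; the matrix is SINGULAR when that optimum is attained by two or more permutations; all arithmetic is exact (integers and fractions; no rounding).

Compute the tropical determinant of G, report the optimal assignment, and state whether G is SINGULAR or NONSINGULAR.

σ = (1, 2, 3): 6 + 7 + 18 = 31
σ = (1, 3, 2): 6 + 0 + 10 = 16
σ = (2, 1, 3): 18 + 29 + 18 = 65
σ = (2, 3, 1): 18 + 0 + 22 = 40
σ = (3, 1, 2): 1 + 29 + 10 = 40
σ = (3, 2, 1): 1 + 7 + 22 = 30
Optimal value attained by: σ = (2, 1, 3).
Answer: det⊕(G) = 65; verdict: NONSINGULAR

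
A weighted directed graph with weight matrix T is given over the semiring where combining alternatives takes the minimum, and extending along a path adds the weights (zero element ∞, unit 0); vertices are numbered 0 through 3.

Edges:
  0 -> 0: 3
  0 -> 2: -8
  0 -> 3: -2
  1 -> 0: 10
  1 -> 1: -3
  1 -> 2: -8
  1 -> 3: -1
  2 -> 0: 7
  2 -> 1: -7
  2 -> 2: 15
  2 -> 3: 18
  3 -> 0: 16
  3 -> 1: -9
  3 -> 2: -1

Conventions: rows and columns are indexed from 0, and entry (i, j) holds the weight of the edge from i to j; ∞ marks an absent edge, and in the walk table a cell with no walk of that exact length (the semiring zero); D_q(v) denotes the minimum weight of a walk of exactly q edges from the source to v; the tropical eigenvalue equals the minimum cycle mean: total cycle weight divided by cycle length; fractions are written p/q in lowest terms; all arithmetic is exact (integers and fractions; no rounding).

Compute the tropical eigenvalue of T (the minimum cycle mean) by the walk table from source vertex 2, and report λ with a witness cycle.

q=0: [∞, ∞, 0, ∞]
q=1: [7, -7, 15, 18]
q=2: [3, -10, -15, -8]
q=3: [-8, -22, -18, -11]
q=4: [-12, -25, -30, -23]
Optimal cycle mean attained by: cycle 1->2->1, total (-8) + (-7), length 2.
Answer: λ = -15/2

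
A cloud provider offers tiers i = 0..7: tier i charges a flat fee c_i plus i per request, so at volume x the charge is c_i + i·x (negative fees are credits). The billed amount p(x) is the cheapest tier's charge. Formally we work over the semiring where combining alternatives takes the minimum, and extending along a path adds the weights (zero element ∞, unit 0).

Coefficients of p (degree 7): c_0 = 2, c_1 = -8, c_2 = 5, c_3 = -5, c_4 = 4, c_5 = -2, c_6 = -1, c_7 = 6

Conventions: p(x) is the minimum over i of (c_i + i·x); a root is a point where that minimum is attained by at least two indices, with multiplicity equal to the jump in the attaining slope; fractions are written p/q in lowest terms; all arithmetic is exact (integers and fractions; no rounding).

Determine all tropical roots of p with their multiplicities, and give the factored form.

hull edge (i=0, c=2) to (i=1, c=-8): slope -10, span 1
hull edge (i=1, c=-8) to (i=6, c=-1): slope 7/5, span 5
hull edge (i=6, c=-1) to (i=7, c=6): slope 7, span 1
Factored form: p(x) = 6 ⊗ (x ⊕ (-7)) ⊗ (x ⊕ (-7/5)) ⊗ (x ⊕ (-7/5)) ⊗ (x ⊕ (-7/5)) ⊗ (x ⊕ (-7/5)) ⊗ (x ⊕ (-7/5)) ⊗ (x ⊕ 10)
Answer: roots = -7 (mult 1), -7/5 (mult 5), 10 (mult 1)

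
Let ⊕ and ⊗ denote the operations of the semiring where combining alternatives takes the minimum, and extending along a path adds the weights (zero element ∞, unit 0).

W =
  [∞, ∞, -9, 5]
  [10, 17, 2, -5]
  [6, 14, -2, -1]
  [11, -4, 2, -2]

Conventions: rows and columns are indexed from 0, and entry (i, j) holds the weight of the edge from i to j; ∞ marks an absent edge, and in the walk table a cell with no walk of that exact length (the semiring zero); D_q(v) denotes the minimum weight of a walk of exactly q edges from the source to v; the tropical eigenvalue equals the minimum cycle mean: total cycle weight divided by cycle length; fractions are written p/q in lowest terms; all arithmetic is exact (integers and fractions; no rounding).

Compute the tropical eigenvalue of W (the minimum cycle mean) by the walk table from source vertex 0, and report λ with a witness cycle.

q=0: [0, ∞, ∞, ∞]
q=1: [∞, ∞, -9, 5]
q=2: [-3, 1, -11, -10]
q=3: [-5, -14, -13, -12]
q=4: [-7, -16, -15, -19]
Optimal cycle mean attained by: cycle 1->3->1, total (-5) + (-4), length 2.
Answer: λ = -9/2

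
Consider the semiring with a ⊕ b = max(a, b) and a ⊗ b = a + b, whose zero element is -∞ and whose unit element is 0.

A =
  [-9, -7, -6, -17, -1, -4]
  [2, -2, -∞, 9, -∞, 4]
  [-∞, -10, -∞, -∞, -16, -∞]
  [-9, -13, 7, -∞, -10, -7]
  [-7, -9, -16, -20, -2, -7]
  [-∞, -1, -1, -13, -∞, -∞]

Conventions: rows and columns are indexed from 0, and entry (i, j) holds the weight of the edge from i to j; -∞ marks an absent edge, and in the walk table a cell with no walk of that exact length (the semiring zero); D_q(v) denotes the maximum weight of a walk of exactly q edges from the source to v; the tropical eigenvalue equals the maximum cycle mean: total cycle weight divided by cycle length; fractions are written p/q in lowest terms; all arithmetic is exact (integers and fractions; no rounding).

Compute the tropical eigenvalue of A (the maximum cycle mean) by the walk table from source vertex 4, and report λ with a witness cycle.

q=0: [-∞, -∞, -∞, -∞, 0, -∞]
q=1: [-7, -9, -16, -20, -2, -7]
q=2: [-7, -8, -8, 0, -4, -5]
q=3: [-6, -6, 7, 1, -6, -4]
q=4: [-4, -3, 8, 3, -7, -2]
q=5: [-1, -2, 10, 6, -5, 1]
q=6: [0, 0, 13, 7, -2, 2]
Optimal cycle mean attained by: cycle 1->3->2->1, total 9 + 7 + (-10), length 3.
Answer: λ = 2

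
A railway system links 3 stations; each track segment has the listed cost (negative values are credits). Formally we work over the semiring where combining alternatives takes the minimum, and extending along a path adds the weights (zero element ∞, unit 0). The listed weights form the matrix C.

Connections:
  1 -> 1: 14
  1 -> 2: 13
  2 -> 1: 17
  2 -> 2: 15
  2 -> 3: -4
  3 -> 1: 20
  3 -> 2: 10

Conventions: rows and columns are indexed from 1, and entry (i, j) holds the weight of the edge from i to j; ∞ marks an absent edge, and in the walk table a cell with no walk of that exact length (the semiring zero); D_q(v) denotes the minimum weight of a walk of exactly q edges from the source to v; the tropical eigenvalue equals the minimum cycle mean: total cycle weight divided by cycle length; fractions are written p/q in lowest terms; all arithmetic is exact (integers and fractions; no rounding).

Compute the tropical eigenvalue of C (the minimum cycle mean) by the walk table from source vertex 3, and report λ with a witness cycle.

q=0: [∞, ∞, 0]
q=1: [20, 10, ∞]
q=2: [27, 25, 6]
q=3: [26, 16, 21]
Optimal cycle mean attained by: cycle 2->3->2, total (-4) + 10, length 2.
Answer: λ = 3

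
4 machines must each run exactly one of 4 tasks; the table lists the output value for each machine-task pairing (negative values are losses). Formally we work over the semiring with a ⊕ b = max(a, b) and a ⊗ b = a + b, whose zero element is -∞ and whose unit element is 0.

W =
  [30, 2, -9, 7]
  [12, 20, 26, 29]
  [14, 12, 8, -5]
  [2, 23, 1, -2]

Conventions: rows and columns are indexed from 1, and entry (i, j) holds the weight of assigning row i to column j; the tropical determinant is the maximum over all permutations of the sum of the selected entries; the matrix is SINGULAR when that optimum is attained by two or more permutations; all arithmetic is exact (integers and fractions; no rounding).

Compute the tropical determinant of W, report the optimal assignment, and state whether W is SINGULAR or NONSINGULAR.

σ = (1, 2, 3, 4): 30 + 20 + 8 + (-2) = 56
σ = (1, 2, 4, 3): 30 + 20 + (-5) + 1 = 46
σ = (1, 3, 2, 4): 30 + 26 + 12 + (-2) = 66
σ = (1, 3, 4, 2): 30 + 26 + (-5) + 23 = 74
σ = (1, 4, 2, 3): 30 + 29 + 12 + 1 = 72
σ = (1, 4, 3, 2): 30 + 29 + 8 + 23 = 90
σ = (2, 1, 3, 4): 2 + 12 + 8 + (-2) = 20
σ = (2, 1, 4, 3): 2 + 12 + (-5) + 1 = 10
σ = (2, 3, 1, 4): 2 + 26 + 14 + (-2) = 40
σ = (2, 3, 4, 1): 2 + 26 + (-5) + 2 = 25
σ = (2, 4, 1, 3): 2 + 29 + 14 + 1 = 46
σ = (2, 4, 3, 1): 2 + 29 + 8 + 2 = 41
σ = (3, 1, 2, 4): (-9) + 12 + 12 + (-2) = 13
σ = (3, 1, 4, 2): (-9) + 12 + (-5) + 23 = 21
σ = (3, 2, 1, 4): (-9) + 20 + 14 + (-2) = 23
σ = (3, 2, 4, 1): (-9) + 20 + (-5) + 2 = 8
σ = (3, 4, 1, 2): (-9) + 29 + 14 + 23 = 57
σ = (3, 4, 2, 1): (-9) + 29 + 12 + 2 = 34
σ = (4, 1, 2, 3): 7 + 12 + 12 + 1 = 32
σ = (4, 1, 3, 2): 7 + 12 + 8 + 23 = 50
σ = (4, 2, 1, 3): 7 + 20 + 14 + 1 = 42
σ = (4, 2, 3, 1): 7 + 20 + 8 + 2 = 37
σ = (4, 3, 1, 2): 7 + 26 + 14 + 23 = 70
σ = (4, 3, 2, 1): 7 + 26 + 12 + 2 = 47
Optimal value attained by: σ = (1, 4, 3, 2).
Answer: det⊕(W) = 90; verdict: NONSINGULAR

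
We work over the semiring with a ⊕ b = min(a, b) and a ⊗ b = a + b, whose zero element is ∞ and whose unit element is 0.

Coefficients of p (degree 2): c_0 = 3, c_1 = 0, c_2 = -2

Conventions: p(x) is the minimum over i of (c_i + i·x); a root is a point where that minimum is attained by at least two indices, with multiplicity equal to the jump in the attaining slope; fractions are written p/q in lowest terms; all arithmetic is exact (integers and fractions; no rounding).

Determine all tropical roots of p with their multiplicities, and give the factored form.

hull edge (i=0, c=3) to (i=1, c=0): slope -3, span 1
hull edge (i=1, c=0) to (i=2, c=-2): slope -2, span 1
Factored form: p(x) = -2 ⊗ (x ⊕ 2) ⊗ (x ⊕ 3)
Answer: roots = 2 (mult 1), 3 (mult 1)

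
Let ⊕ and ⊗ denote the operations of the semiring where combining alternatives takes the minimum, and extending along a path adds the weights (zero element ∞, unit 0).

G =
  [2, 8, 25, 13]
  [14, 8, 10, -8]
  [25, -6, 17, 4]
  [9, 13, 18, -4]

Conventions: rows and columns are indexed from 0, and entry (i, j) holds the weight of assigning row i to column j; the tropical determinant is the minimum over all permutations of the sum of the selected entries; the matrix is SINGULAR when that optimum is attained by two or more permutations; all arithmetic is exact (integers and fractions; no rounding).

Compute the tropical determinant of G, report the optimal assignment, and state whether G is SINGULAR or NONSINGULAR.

σ = (0, 1, 2, 3): 2 + 8 + 17 + (-4) = 23
σ = (0, 1, 3, 2): 2 + 8 + 4 + 18 = 32
σ = (0, 2, 1, 3): 2 + 10 + (-6) + (-4) = 2
σ = (0, 2, 3, 1): 2 + 10 + 4 + 13 = 29
σ = (0, 3, 1, 2): 2 + (-8) + (-6) + 18 = 6
σ = (0, 3, 2, 1): 2 + (-8) + 17 + 13 = 24
σ = (1, 0, 2, 3): 8 + 14 + 17 + (-4) = 35
σ = (1, 0, 3, 2): 8 + 14 + 4 + 18 = 44
σ = (1, 2, 0, 3): 8 + 10 + 25 + (-4) = 39
σ = (1, 2, 3, 0): 8 + 10 + 4 + 9 = 31
σ = (1, 3, 0, 2): 8 + (-8) + 25 + 18 = 43
σ = (1, 3, 2, 0): 8 + (-8) + 17 + 9 = 26
σ = (2, 0, 1, 3): 25 + 14 + (-6) + (-4) = 29
σ = (2, 0, 3, 1): 25 + 14 + 4 + 13 = 56
σ = (2, 1, 0, 3): 25 + 8 + 25 + (-4) = 54
σ = (2, 1, 3, 0): 25 + 8 + 4 + 9 = 46
σ = (2, 3, 0, 1): 25 + (-8) + 25 + 13 = 55
σ = (2, 3, 1, 0): 25 + (-8) + (-6) + 9 = 20
σ = (3, 0, 1, 2): 13 + 14 + (-6) + 18 = 39
σ = (3, 0, 2, 1): 13 + 14 + 17 + 13 = 57
σ = (3, 1, 0, 2): 13 + 8 + 25 + 18 = 64
σ = (3, 1, 2, 0): 13 + 8 + 17 + 9 = 47
σ = (3, 2, 0, 1): 13 + 10 + 25 + 13 = 61
σ = (3, 2, 1, 0): 13 + 10 + (-6) + 9 = 26
Optimal value attained by: σ = (0, 2, 1, 3).
Answer: det⊕(G) = 2; verdict: NONSINGULAR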